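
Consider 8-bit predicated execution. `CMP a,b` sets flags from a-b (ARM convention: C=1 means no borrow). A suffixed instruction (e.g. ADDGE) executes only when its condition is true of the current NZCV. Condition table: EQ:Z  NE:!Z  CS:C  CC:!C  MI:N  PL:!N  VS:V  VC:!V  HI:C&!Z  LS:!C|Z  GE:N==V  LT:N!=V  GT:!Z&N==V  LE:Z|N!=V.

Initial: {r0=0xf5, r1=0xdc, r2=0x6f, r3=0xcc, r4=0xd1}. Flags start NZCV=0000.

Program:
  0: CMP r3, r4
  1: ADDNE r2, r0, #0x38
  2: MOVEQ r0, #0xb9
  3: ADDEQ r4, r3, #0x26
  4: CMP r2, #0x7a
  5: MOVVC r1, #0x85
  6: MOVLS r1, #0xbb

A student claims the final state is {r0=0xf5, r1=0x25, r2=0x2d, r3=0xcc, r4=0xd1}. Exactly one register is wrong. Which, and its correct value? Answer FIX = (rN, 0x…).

[0] flags=1000 → (cmp)
[1] flags=1000 NE?T → r2=0x2d
[2] flags=1000 EQ?F → skip
[3] flags=1000 EQ?F → skip
[4] flags=1000 → (cmp)
[5] flags=1000 VC?T → r1=0x85
[6] flags=1000 LS?T → r1=0xbb

FIX = (r1, 0xbb)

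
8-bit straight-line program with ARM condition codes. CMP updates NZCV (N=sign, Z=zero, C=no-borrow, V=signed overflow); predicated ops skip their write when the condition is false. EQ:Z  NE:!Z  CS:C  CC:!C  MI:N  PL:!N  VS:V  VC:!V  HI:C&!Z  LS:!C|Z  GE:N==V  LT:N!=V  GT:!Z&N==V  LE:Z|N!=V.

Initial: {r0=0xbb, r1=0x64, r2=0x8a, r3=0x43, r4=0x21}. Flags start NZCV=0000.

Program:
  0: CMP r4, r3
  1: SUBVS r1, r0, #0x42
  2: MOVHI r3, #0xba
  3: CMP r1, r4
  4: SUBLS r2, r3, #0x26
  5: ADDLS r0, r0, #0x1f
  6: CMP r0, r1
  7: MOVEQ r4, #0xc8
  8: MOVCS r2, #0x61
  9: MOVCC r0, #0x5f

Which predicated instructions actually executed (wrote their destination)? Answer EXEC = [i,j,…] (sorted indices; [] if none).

EXEC = [8]

[0] flags=1000 → (cmp)
[1] flags=1000 VS?F → skip
[2] flags=1000 HI?F → skip
[3] flags=0010 → (cmp)
[4] flags=0010 LS?F → skip
[5] flags=0010 LS?F → skip
[6] flags=0011 → (cmp)
[7] flags=0011 EQ?F → skip
[8] flags=0011 CS?T → r2=0x61
[9] flags=0011 CC?F → skip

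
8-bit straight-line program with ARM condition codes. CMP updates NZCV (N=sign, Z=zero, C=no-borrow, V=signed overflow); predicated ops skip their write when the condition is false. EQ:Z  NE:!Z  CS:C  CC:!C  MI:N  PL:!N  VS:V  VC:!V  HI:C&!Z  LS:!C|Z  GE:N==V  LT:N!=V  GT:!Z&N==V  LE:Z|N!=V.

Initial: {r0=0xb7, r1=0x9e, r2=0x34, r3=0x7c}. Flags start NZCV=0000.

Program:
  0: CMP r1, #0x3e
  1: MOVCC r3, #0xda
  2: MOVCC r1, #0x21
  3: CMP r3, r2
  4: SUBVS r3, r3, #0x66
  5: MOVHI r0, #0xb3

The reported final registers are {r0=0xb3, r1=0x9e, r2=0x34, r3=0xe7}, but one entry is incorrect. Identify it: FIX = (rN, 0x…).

0: ✓ CMP  NZCV=0011
1: · MOVCC
2: · MOVCC
3: ✓ CMP  NZCV=0010
4: · SUBVS
5: ✓ MOVHI  r0←0xb3

FIX = (r3, 0x7c)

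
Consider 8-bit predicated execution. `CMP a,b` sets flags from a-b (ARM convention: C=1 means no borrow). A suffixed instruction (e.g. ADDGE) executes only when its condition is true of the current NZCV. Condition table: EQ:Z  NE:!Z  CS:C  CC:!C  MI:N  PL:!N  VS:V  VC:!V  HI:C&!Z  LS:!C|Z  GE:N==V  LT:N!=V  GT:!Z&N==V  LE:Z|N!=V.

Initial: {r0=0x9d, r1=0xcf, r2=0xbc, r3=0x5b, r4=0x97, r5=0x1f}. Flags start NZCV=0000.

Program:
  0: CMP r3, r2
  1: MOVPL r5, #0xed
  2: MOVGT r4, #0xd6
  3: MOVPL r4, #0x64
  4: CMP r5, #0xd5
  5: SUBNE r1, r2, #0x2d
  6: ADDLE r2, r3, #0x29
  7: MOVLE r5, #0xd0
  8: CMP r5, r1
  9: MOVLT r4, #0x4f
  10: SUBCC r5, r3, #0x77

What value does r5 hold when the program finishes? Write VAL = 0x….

0: ✓ CMP  NZCV=1001
1: · MOVPL
2: ✓ MOVGT  r4←0xd6
3: · MOVPL
4: ✓ CMP  NZCV=0000
5: ✓ SUBNE  r1←0x8f
6: · ADDLE
7: · MOVLE
8: ✓ CMP  NZCV=1001
9: · MOVLT
10: ✓ SUBCC  r5←0xe4

VAL = 0xe4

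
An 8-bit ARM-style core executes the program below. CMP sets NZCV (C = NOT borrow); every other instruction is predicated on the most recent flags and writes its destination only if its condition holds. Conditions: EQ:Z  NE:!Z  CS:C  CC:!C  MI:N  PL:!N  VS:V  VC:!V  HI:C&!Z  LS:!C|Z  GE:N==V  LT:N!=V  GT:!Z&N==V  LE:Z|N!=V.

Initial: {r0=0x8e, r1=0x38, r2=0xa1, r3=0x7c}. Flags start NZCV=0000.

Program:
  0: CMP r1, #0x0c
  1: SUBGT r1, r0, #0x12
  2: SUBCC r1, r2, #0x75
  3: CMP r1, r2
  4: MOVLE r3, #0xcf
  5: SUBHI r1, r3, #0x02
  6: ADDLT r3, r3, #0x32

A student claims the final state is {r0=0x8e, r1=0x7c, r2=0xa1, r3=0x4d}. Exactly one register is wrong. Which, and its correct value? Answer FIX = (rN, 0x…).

0: ✓ CMP  NZCV=0010
1: ✓ SUBGT  r1←0x7c
2: · SUBCC
3: ✓ CMP  NZCV=1001
4: · MOVLE
5: · SUBHI
6: · ADDLT

FIX = (r3, 0x7c)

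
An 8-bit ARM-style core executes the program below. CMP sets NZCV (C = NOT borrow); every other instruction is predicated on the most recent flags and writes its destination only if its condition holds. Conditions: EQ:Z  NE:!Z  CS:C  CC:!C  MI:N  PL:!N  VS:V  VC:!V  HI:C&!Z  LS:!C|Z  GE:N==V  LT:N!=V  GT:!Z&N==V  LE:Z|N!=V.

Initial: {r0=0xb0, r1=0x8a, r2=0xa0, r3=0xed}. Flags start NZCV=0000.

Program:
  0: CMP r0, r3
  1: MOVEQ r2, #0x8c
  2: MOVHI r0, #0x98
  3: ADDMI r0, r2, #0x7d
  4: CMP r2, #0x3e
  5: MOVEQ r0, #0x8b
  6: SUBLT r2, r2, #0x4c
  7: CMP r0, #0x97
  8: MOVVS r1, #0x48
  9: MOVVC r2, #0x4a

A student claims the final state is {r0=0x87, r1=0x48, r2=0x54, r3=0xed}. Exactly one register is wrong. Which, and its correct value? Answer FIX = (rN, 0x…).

FIX = (r0, 0x1d)

[0] flags=1000 → (cmp)
[1] flags=1000 EQ?F → skip
[2] flags=1000 HI?F → skip
[3] flags=1000 MI?T → r0=0x1d
[4] flags=0011 → (cmp)
[5] flags=0011 EQ?F → skip
[6] flags=0011 LT?T → r2=0x54
[7] flags=1001 → (cmp)
[8] flags=1001 VS?T → r1=0x48
[9] flags=1001 VC?F → skip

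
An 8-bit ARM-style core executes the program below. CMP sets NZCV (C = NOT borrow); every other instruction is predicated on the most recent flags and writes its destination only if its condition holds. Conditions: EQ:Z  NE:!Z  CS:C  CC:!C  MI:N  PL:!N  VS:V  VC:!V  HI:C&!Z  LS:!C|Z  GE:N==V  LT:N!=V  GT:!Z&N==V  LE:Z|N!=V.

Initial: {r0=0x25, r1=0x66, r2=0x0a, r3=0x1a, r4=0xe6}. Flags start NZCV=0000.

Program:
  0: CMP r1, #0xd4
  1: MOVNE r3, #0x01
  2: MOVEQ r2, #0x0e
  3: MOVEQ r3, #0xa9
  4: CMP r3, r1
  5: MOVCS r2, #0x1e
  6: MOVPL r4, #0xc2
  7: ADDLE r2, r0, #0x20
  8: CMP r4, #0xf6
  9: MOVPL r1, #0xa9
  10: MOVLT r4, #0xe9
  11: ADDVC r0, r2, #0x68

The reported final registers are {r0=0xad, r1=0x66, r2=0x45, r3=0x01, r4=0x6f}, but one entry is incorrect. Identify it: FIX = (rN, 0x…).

FIX = (r4, 0xe9)

0: ✓ CMP  NZCV=1001
1: ✓ MOVNE  r3←0x01
2: · MOVEQ
3: · MOVEQ
4: ✓ CMP  NZCV=1000
5: · MOVCS
6: · MOVPL
7: ✓ ADDLE  r2←0x45
8: ✓ CMP  NZCV=1000
9: · MOVPL
10: ✓ MOVLT  r4←0xe9
11: ✓ ADDVC  r0←0xad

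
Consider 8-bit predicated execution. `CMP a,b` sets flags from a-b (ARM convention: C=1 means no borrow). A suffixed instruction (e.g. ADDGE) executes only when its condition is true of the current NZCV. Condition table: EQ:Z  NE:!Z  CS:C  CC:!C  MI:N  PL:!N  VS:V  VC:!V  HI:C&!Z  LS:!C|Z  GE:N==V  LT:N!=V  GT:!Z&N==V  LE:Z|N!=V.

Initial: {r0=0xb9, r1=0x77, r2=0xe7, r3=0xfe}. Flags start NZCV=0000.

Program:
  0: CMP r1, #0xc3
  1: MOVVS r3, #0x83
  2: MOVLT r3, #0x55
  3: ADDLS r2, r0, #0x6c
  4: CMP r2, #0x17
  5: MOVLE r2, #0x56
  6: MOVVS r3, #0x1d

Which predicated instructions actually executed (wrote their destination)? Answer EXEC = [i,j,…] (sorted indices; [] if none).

EXEC = [1,3]

[0] flags=1001 → (cmp)
[1] flags=1001 VS?T → r3=0x83
[2] flags=1001 LT?F → skip
[3] flags=1001 LS?T → r2=0x25
[4] flags=0010 → (cmp)
[5] flags=0010 LE?F → skip
[6] flags=0010 VS?F → skip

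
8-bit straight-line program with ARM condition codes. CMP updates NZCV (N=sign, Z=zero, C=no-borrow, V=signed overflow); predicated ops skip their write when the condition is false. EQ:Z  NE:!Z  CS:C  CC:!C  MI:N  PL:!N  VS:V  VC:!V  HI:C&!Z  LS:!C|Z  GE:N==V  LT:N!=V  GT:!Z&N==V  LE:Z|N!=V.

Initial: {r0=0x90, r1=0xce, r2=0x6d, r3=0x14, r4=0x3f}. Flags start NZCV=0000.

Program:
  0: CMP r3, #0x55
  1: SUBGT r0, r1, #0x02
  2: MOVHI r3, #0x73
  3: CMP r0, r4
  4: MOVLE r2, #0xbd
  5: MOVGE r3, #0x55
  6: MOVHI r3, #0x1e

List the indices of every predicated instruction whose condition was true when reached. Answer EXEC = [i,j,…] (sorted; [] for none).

0: ✓ CMP  NZCV=1000
1: · SUBGT
2: · MOVHI
3: ✓ CMP  NZCV=0011
4: ✓ MOVLE  r2←0xbd
5: · MOVGE
6: ✓ MOVHI  r3←0x1e

EXEC = [4,6]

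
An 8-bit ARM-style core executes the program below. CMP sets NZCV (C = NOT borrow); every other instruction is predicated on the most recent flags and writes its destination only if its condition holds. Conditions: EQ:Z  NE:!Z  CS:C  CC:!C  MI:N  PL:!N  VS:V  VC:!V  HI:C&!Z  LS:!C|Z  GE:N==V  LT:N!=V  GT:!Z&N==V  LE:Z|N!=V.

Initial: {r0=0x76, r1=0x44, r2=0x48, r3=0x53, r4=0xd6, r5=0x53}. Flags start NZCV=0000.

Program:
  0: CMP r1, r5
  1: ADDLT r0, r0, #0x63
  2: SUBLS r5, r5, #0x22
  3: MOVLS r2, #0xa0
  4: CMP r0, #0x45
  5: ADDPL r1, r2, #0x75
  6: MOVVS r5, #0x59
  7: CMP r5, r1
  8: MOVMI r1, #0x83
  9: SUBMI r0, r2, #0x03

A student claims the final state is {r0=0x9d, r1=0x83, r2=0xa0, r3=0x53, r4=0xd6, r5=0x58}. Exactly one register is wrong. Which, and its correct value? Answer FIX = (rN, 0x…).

0: ✓ CMP  NZCV=1000
1: ✓ ADDLT  r0←0xd9
2: ✓ SUBLS  r5←0x31
3: ✓ MOVLS  r2←0xa0
4: ✓ CMP  NZCV=1010
5: · ADDPL
6: · MOVVS
7: ✓ CMP  NZCV=1000
8: ✓ MOVMI  r1←0x83
9: ✓ SUBMI  r0←0x9d

FIX = (r5, 0x31)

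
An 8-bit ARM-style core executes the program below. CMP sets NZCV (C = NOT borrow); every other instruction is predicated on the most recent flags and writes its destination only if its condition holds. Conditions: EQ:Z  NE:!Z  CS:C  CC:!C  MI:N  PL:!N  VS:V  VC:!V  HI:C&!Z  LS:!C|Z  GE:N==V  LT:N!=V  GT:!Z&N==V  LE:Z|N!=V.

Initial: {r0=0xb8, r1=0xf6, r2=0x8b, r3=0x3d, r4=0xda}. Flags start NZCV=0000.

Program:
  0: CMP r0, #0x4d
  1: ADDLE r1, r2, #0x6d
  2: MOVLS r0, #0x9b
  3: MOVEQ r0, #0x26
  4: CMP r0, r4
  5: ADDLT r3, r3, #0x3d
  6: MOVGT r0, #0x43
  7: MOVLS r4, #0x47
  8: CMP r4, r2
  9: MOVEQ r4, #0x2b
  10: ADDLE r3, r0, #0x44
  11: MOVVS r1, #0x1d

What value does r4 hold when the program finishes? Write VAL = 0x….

VAL = 0x47

0: ✓ CMP  NZCV=0011
1: ✓ ADDLE  r1←0xf8
2: · MOVLS
3: · MOVEQ
4: ✓ CMP  NZCV=1000
5: ✓ ADDLT  r3←0x7a
6: · MOVGT
7: ✓ MOVLS  r4←0x47
8: ✓ CMP  NZCV=1001
9: · MOVEQ
10: · ADDLE
11: ✓ MOVVS  r1←0x1d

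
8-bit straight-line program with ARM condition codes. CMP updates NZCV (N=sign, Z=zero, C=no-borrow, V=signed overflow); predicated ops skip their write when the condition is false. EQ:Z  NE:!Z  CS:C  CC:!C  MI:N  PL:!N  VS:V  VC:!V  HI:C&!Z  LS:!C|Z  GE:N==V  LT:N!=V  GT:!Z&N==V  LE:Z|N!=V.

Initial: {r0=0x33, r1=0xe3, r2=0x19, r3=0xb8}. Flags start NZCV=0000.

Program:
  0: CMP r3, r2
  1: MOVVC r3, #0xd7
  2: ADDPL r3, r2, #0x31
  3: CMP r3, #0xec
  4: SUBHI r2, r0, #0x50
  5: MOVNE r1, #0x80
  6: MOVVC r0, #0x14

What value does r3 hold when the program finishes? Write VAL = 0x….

0: ✓ CMP  NZCV=1010
1: ✓ MOVVC  r3←0xd7
2: · ADDPL
3: ✓ CMP  NZCV=1000
4: · SUBHI
5: ✓ MOVNE  r1←0x80
6: ✓ MOVVC  r0←0x14

VAL = 0xd7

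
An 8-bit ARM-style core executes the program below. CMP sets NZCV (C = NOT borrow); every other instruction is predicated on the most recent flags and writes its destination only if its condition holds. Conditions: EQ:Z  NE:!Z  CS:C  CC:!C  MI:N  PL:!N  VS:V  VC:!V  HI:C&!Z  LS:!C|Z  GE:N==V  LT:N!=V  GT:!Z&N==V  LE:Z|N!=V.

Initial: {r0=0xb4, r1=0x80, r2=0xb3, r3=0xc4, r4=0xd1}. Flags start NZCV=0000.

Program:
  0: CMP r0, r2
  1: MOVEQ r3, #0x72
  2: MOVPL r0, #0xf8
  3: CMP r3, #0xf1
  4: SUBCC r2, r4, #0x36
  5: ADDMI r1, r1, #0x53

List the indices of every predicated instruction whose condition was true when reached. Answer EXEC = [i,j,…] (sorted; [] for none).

EXEC = [2,4,5]

0: ✓ CMP  NZCV=0010
1: · MOVEQ
2: ✓ MOVPL  r0←0xf8
3: ✓ CMP  NZCV=1000
4: ✓ SUBCC  r2←0x9b
5: ✓ ADDMI  r1←0xd3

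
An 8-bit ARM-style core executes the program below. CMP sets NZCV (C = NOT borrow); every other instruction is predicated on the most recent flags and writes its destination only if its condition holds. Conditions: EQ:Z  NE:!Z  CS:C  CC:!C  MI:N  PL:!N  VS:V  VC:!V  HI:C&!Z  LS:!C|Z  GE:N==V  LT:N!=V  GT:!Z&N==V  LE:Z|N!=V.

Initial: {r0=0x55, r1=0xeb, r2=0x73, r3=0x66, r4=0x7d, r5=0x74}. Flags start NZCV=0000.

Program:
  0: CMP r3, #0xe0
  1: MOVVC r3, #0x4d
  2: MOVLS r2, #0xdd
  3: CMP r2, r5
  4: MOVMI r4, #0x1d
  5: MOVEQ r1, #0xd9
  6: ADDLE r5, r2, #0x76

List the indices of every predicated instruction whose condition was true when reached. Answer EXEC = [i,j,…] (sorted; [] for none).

[0] flags=1001 → (cmp)
[1] flags=1001 VC?F → skip
[2] flags=1001 LS?T → r2=0xdd
[3] flags=0011 → (cmp)
[4] flags=0011 MI?F → skip
[5] flags=0011 EQ?F → skip
[6] flags=0011 LE?T → r5=0x53

EXEC = [2,6]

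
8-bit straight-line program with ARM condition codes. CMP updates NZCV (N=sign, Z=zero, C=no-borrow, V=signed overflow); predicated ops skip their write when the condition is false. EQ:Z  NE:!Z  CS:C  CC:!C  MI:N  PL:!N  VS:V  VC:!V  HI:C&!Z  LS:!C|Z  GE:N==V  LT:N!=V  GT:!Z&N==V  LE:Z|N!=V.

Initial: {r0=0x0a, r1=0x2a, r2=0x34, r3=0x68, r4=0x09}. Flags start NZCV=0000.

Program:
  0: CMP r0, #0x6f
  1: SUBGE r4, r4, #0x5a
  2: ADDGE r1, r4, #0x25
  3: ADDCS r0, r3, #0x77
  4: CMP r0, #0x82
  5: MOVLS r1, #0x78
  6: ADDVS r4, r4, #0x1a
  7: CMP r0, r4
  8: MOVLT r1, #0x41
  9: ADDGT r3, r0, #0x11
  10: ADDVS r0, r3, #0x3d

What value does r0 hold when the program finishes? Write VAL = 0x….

[0] flags=1000 → (cmp)
[1] flags=1000 GE?F → skip
[2] flags=1000 GE?F → skip
[3] flags=1000 CS?F → skip
[4] flags=1001 → (cmp)
[5] flags=1001 LS?T → r1=0x78
[6] flags=1001 VS?T → r4=0x23
[7] flags=1000 → (cmp)
[8] flags=1000 LT?T → r1=0x41
[9] flags=1000 GT?F → skip
[10] flags=1000 VS?F → skip

VAL = 0x0a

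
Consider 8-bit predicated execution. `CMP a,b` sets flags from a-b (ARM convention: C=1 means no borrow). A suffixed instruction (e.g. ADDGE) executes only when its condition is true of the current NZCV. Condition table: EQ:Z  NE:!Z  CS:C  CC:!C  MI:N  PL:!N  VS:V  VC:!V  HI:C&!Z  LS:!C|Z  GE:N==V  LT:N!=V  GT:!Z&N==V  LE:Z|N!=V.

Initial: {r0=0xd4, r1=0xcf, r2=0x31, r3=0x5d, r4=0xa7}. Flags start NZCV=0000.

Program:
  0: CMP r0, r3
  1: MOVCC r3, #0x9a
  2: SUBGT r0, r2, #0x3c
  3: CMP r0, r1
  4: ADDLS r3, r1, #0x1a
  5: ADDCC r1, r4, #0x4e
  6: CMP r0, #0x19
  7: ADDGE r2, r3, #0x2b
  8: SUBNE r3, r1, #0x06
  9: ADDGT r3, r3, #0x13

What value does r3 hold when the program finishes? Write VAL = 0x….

0: ✓ CMP  NZCV=0011
1: · MOVCC
2: · SUBGT
3: ✓ CMP  NZCV=0010
4: · ADDLS
5: · ADDCC
6: ✓ CMP  NZCV=1010
7: · ADDGE
8: ✓ SUBNE  r3←0xc9
9: · ADDGT

VAL = 0xc9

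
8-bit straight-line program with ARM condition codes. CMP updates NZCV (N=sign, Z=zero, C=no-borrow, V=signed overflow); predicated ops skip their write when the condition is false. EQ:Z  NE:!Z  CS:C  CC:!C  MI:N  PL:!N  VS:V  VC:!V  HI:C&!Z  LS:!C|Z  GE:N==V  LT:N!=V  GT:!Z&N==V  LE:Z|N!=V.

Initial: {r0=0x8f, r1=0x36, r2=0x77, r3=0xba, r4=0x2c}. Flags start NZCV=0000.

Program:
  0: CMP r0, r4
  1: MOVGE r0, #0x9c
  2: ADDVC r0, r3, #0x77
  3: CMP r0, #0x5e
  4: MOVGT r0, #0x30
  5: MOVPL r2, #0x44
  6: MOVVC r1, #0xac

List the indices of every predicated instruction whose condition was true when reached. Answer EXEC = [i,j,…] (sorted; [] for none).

[0] flags=0011 → (cmp)
[1] flags=0011 GE?F → skip
[2] flags=0011 VC?F → skip
[3] flags=0011 → (cmp)
[4] flags=0011 GT?F → skip
[5] flags=0011 PL?T → r2=0x44
[6] flags=0011 VC?F → skip

EXEC = [5]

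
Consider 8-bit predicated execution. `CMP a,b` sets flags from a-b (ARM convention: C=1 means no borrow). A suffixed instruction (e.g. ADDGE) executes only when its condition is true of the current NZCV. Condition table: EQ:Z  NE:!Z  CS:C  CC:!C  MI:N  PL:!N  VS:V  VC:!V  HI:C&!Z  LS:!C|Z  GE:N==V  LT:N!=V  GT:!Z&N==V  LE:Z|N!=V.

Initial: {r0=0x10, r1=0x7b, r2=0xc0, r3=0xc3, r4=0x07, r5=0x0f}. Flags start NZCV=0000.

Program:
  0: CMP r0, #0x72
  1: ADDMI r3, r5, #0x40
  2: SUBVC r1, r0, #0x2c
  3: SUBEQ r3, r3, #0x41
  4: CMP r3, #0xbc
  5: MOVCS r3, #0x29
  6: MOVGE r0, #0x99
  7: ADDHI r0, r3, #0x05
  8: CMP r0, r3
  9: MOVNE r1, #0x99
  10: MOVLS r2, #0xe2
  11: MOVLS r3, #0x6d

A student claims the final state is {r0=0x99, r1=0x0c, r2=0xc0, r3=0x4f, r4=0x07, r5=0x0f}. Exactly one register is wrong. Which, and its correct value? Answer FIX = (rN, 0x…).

FIX = (r1, 0x99)

0: ✓ CMP  NZCV=1000
1: ✓ ADDMI  r3←0x4f
2: ✓ SUBVC  r1←0xe4
3: · SUBEQ
4: ✓ CMP  NZCV=1001
5: · MOVCS
6: ✓ MOVGE  r0←0x99
7: · ADDHI
8: ✓ CMP  NZCV=0011
9: ✓ MOVNE  r1←0x99
10: · MOVLS
11: · MOVLS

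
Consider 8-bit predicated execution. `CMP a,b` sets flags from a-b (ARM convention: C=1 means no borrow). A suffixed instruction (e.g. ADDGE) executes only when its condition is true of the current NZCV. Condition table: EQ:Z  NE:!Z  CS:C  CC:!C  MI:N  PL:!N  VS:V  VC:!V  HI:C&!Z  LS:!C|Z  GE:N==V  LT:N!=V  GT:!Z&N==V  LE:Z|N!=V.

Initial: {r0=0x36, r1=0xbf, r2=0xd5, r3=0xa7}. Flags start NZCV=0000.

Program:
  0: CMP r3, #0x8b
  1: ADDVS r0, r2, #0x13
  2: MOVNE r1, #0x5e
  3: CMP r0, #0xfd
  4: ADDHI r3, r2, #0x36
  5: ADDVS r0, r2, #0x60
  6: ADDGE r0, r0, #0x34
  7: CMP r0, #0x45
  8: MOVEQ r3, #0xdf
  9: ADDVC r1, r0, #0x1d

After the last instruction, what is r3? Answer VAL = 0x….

VAL = 0xa7

[0] flags=0010 → (cmp)
[1] flags=0010 VS?F → skip
[2] flags=0010 NE?T → r1=0x5e
[3] flags=0000 → (cmp)
[4] flags=0000 HI?F → skip
[5] flags=0000 VS?F → skip
[6] flags=0000 GE?T → r0=0x6a
[7] flags=0010 → (cmp)
[8] flags=0010 EQ?F → skip
[9] flags=0010 VC?T → r1=0x87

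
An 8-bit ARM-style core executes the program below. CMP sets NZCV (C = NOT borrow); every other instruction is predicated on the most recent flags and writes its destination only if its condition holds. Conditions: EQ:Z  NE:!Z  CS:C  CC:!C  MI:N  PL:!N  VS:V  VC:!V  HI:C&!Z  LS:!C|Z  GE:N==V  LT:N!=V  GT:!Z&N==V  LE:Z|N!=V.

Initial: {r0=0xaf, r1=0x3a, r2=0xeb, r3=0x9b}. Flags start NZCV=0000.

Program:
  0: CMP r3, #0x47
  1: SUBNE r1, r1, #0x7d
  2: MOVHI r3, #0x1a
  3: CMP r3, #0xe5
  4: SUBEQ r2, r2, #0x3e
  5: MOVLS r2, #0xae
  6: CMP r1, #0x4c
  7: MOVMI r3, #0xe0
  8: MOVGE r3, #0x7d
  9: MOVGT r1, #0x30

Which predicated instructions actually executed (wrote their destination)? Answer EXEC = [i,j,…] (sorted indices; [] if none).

EXEC = [1,2,5]

0: ✓ CMP  NZCV=0011
1: ✓ SUBNE  r1←0xbd
2: ✓ MOVHI  r3←0x1a
3: ✓ CMP  NZCV=0000
4: · SUBEQ
5: ✓ MOVLS  r2←0xae
6: ✓ CMP  NZCV=0011
7: · MOVMI
8: · MOVGE
9: · MOVGT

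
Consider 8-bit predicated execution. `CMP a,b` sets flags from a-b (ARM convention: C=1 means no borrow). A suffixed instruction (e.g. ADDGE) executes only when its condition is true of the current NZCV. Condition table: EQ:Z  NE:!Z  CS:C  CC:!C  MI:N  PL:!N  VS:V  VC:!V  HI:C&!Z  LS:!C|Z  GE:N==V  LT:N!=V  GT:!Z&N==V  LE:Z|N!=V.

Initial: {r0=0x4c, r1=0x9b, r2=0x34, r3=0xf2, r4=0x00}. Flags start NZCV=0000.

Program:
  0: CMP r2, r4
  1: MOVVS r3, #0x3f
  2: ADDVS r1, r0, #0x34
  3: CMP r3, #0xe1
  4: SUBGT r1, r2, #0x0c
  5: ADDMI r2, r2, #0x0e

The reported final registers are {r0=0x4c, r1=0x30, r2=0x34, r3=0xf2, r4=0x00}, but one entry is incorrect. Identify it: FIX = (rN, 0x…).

[0] flags=0010 → (cmp)
[1] flags=0010 VS?F → skip
[2] flags=0010 VS?F → skip
[3] flags=0010 → (cmp)
[4] flags=0010 GT?T → r1=0x28
[5] flags=0010 MI?F → skip

FIX = (r1, 0x28)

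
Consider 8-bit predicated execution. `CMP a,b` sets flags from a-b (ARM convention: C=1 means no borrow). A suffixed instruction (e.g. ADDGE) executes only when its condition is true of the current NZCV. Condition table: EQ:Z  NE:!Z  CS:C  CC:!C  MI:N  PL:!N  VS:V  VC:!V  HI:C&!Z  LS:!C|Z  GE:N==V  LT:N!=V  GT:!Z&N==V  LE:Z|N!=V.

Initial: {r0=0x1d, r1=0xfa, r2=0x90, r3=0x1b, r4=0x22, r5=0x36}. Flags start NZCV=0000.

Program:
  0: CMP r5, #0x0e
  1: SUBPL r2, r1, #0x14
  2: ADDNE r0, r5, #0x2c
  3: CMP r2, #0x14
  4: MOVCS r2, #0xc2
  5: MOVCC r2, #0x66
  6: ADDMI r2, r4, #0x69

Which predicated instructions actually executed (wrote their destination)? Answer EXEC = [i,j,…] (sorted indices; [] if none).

0: ✓ CMP  NZCV=0010
1: ✓ SUBPL  r2←0xe6
2: ✓ ADDNE  r0←0x62
3: ✓ CMP  NZCV=1010
4: ✓ MOVCS  r2←0xc2
5: · MOVCC
6: ✓ ADDMI  r2←0x8b

EXEC = [1,2,4,6]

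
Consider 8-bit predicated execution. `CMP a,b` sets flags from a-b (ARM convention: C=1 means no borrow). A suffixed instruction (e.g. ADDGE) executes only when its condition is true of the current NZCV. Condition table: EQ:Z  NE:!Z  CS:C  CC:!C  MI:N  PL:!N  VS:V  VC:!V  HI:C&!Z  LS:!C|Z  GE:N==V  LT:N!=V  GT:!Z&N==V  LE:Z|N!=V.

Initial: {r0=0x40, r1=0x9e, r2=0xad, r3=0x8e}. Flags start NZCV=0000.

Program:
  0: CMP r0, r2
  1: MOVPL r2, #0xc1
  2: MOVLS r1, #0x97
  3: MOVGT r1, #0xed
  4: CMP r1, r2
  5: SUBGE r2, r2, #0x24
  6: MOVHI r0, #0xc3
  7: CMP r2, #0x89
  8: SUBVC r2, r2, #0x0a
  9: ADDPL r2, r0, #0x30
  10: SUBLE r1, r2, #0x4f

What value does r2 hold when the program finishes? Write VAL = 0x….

0: ✓ CMP  NZCV=1001
1: · MOVPL
2: ✓ MOVLS  r1←0x97
3: ✓ MOVGT  r1←0xed
4: ✓ CMP  NZCV=0010
5: ✓ SUBGE  r2←0x89
6: ✓ MOVHI  r0←0xc3
7: ✓ CMP  NZCV=0110
8: ✓ SUBVC  r2←0x7f
9: ✓ ADDPL  r2←0xf3
10: ✓ SUBLE  r1←0xa4

VAL = 0xf3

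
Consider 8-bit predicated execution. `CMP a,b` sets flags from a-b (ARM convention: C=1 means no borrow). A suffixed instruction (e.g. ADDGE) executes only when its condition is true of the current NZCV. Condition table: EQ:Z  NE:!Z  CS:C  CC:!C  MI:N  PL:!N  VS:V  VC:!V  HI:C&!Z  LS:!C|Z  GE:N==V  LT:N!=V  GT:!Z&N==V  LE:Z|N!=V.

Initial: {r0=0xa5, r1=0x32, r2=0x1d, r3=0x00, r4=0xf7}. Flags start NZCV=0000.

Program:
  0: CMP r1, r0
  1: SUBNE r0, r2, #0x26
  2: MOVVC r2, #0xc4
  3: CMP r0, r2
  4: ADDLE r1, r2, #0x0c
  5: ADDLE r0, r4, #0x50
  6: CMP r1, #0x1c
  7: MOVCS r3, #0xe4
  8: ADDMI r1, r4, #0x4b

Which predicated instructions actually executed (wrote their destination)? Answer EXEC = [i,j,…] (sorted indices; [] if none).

EXEC = [1,4,5,7]

0: ✓ CMP  NZCV=1001
1: ✓ SUBNE  r0←0xf7
2: · MOVVC
3: ✓ CMP  NZCV=1010
4: ✓ ADDLE  r1←0x29
5: ✓ ADDLE  r0←0x47
6: ✓ CMP  NZCV=0010
7: ✓ MOVCS  r3←0xe4
8: · ADDMI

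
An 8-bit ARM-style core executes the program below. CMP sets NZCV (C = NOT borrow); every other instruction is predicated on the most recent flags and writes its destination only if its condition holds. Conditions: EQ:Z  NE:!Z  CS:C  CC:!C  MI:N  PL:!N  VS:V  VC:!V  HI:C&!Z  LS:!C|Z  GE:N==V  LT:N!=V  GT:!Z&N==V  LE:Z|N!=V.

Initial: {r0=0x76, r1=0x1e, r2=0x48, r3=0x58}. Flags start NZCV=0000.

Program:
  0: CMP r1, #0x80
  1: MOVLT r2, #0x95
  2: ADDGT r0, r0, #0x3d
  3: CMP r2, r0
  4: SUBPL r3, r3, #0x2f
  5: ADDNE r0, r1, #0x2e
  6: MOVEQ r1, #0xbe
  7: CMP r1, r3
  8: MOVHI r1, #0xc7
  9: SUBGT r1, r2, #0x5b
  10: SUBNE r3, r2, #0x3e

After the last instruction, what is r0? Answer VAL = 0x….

VAL = 0x4c

0: ✓ CMP  NZCV=1001
1: · MOVLT
2: ✓ ADDGT  r0←0xb3
3: ✓ CMP  NZCV=1001
4: · SUBPL
5: ✓ ADDNE  r0←0x4c
6: · MOVEQ
7: ✓ CMP  NZCV=1000
8: · MOVHI
9: · SUBGT
10: ✓ SUBNE  r3←0x0a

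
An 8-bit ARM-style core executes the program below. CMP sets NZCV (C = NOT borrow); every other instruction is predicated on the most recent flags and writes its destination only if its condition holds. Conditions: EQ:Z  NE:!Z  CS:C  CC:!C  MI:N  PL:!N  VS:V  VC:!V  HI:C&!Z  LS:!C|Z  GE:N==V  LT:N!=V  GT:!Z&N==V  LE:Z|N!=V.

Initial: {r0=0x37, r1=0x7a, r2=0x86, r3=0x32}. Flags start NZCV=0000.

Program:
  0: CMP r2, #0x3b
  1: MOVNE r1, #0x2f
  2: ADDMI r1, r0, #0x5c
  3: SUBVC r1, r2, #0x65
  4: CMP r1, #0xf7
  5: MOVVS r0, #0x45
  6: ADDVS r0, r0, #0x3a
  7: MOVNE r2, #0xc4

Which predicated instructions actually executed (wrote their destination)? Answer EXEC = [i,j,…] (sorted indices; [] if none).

EXEC = [1,7]

[0] flags=0011 → (cmp)
[1] flags=0011 NE?T → r1=0x2f
[2] flags=0011 MI?F → skip
[3] flags=0011 VC?F → skip
[4] flags=0000 → (cmp)
[5] flags=0000 VS?F → skip
[6] flags=0000 VS?F → skip
[7] flags=0000 NE?T → r2=0xc4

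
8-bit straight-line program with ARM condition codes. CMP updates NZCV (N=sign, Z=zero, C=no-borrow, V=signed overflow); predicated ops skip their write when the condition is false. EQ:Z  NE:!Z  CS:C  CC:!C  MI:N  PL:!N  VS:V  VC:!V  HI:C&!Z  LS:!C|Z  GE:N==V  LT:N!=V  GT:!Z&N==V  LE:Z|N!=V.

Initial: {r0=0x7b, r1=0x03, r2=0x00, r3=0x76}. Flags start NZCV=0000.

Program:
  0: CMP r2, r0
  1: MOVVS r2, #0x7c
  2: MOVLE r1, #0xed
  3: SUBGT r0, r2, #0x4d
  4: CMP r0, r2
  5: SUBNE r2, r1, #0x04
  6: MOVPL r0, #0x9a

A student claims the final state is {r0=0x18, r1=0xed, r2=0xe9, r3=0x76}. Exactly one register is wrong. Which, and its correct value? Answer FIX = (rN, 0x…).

[0] flags=1000 → (cmp)
[1] flags=1000 VS?F → skip
[2] flags=1000 LE?T → r1=0xed
[3] flags=1000 GT?F → skip
[4] flags=0010 → (cmp)
[5] flags=0010 NE?T → r2=0xe9
[6] flags=0010 PL?T → r0=0x9a

FIX = (r0, 0x9a)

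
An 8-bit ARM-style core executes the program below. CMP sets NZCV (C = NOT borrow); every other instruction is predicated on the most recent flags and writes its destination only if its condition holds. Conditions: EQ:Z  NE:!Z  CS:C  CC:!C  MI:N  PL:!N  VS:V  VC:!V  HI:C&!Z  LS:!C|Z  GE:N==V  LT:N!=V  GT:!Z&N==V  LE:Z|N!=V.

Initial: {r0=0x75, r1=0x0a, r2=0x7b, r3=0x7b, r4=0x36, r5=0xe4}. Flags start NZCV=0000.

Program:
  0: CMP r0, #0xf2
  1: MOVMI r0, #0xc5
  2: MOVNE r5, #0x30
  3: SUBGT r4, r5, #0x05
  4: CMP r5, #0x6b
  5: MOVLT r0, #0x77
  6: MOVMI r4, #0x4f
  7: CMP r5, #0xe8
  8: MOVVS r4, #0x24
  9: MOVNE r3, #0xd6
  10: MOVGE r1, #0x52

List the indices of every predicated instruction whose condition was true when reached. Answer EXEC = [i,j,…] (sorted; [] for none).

[0] flags=1001 → (cmp)
[1] flags=1001 MI?T → r0=0xc5
[2] flags=1001 NE?T → r5=0x30
[3] flags=1001 GT?T → r4=0x2b
[4] flags=1000 → (cmp)
[5] flags=1000 LT?T → r0=0x77
[6] flags=1000 MI?T → r4=0x4f
[7] flags=0000 → (cmp)
[8] flags=0000 VS?F → skip
[9] flags=0000 NE?T → r3=0xd6
[10] flags=0000 GE?T → r1=0x52

EXEC = [1,2,3,5,6,9,10]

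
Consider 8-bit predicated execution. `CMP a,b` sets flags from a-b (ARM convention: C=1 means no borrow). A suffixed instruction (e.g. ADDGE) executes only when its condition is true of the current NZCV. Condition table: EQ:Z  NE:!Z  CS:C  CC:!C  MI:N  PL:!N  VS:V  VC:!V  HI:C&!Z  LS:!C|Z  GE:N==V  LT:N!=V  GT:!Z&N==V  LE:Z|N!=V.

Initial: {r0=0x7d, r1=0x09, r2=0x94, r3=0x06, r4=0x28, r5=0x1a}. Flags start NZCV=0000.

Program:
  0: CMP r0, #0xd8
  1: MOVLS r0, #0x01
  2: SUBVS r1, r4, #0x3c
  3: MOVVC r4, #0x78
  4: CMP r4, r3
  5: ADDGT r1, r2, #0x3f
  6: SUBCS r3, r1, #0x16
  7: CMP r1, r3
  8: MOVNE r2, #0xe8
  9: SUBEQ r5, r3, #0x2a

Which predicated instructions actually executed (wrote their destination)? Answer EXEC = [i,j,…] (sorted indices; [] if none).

EXEC = [1,2,5,6,8]

[0] flags=1001 → (cmp)
[1] flags=1001 LS?T → r0=0x01
[2] flags=1001 VS?T → r1=0xec
[3] flags=1001 VC?F → skip
[4] flags=0010 → (cmp)
[5] flags=0010 GT?T → r1=0xd3
[6] flags=0010 CS?T → r3=0xbd
[7] flags=0010 → (cmp)
[8] flags=0010 NE?T → r2=0xe8
[9] flags=0010 EQ?F → skip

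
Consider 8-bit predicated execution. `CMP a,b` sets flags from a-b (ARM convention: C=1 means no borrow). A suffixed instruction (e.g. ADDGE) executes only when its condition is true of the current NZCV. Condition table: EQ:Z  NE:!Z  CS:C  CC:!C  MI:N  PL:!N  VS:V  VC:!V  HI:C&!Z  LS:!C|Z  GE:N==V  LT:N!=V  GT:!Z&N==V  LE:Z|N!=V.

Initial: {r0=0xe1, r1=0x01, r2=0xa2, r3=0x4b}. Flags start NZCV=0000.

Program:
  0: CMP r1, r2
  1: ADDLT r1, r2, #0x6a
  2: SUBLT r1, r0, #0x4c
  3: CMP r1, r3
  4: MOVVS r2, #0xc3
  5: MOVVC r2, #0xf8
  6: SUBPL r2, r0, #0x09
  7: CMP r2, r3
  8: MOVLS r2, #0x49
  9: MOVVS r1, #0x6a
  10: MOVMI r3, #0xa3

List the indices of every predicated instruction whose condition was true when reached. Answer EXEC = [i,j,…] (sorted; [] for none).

EXEC = [5,10]

0: ✓ CMP  NZCV=0000
1: · ADDLT
2: · SUBLT
3: ✓ CMP  NZCV=1000
4: · MOVVS
5: ✓ MOVVC  r2←0xf8
6: · SUBPL
7: ✓ CMP  NZCV=1010
8: · MOVLS
9: · MOVVS
10: ✓ MOVMI  r3←0xa3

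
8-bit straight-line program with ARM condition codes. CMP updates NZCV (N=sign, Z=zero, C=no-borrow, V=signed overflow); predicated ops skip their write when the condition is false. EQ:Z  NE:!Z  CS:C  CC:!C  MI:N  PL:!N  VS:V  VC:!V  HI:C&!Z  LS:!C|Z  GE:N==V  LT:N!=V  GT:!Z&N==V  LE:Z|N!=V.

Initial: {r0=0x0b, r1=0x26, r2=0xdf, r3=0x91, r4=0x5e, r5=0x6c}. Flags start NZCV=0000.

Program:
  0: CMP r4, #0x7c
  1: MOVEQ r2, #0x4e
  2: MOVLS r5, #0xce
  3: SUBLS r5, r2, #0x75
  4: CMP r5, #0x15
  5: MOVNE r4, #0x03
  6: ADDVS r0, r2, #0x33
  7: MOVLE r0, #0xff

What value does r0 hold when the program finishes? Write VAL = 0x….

[0] flags=1000 → (cmp)
[1] flags=1000 EQ?F → skip
[2] flags=1000 LS?T → r5=0xce
[3] flags=1000 LS?T → r5=0x6a
[4] flags=0010 → (cmp)
[5] flags=0010 NE?T → r4=0x03
[6] flags=0010 VS?F → skip
[7] flags=0010 LE?F → skip

VAL = 0x0b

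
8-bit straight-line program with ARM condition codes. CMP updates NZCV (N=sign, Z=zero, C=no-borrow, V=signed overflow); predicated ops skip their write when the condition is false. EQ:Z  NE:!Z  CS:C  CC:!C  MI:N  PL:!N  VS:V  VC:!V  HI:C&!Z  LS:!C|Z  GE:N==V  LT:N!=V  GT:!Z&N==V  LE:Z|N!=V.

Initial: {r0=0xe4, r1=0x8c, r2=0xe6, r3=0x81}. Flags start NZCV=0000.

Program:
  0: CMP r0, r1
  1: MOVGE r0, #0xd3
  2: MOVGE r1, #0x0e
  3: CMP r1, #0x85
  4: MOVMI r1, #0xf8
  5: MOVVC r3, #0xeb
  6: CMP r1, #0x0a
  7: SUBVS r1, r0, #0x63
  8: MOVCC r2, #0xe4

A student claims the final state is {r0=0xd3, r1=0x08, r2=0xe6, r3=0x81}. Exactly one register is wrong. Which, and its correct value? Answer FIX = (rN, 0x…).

FIX = (r1, 0xf8)

[0] flags=0010 → (cmp)
[1] flags=0010 GE?T → r0=0xd3
[2] flags=0010 GE?T → r1=0x0e
[3] flags=1001 → (cmp)
[4] flags=1001 MI?T → r1=0xf8
[5] flags=1001 VC?F → skip
[6] flags=1010 → (cmp)
[7] flags=1010 VS?F → skip
[8] flags=1010 CC?F → skip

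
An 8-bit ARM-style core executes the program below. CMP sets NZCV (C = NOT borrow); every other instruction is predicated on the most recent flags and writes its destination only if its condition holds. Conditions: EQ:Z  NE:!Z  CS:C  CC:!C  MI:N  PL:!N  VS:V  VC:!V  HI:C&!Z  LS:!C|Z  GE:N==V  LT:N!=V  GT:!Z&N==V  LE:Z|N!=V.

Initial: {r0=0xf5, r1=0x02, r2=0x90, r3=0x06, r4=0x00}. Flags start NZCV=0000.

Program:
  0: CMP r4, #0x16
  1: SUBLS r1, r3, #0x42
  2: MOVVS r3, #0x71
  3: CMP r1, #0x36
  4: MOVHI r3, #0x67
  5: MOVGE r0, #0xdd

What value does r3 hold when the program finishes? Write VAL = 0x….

VAL = 0x67

[0] flags=1000 → (cmp)
[1] flags=1000 LS?T → r1=0xc4
[2] flags=1000 VS?F → skip
[3] flags=1010 → (cmp)
[4] flags=1010 HI?T → r3=0x67
[5] flags=1010 GE?F → skip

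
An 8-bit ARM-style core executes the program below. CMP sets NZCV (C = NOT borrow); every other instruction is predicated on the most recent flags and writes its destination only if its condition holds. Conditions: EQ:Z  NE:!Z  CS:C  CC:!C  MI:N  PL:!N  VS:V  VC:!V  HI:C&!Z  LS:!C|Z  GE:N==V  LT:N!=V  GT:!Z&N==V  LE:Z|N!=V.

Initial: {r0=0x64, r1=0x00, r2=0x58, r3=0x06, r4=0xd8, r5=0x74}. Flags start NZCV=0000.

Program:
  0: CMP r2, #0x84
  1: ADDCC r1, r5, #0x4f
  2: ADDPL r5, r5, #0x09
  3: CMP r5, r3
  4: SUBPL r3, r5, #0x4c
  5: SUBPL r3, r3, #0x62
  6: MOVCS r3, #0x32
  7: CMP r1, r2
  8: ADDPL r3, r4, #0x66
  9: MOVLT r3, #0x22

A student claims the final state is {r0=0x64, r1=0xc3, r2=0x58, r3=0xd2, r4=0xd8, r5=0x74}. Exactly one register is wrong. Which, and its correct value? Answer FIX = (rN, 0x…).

[0] flags=1001 → (cmp)
[1] flags=1001 CC?T → r1=0xc3
[2] flags=1001 PL?F → skip
[3] flags=0010 → (cmp)
[4] flags=0010 PL?T → r3=0x28
[5] flags=0010 PL?T → r3=0xc6
[6] flags=0010 CS?T → r3=0x32
[7] flags=0011 → (cmp)
[8] flags=0011 PL?T → r3=0x3e
[9] flags=0011 LT?T → r3=0x22

FIX = (r3, 0x22)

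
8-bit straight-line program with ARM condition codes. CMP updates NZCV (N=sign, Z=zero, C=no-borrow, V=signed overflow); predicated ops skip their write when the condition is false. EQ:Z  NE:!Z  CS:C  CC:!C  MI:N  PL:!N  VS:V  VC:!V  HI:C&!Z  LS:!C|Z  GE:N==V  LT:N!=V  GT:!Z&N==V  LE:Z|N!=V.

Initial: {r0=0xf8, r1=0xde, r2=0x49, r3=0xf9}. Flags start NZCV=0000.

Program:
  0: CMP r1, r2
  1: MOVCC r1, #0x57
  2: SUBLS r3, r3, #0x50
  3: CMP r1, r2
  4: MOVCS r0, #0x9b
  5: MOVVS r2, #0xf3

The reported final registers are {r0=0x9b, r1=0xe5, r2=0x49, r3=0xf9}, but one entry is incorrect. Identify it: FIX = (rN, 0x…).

0: ✓ CMP  NZCV=1010
1: · MOVCC
2: · SUBLS
3: ✓ CMP  NZCV=1010
4: ✓ MOVCS  r0←0x9b
5: · MOVVS

FIX = (r1, 0xde)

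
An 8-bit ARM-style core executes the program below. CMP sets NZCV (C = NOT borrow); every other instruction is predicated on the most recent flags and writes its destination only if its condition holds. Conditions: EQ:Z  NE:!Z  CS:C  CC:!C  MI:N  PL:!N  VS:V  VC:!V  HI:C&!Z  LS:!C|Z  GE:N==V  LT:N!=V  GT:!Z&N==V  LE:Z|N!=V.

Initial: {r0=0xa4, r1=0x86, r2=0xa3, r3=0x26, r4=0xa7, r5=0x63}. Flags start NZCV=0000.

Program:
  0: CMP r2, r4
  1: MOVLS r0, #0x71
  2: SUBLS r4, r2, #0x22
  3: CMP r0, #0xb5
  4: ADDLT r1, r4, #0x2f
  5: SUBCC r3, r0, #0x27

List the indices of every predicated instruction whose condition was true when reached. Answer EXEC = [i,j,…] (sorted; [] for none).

EXEC = [1,2,5]

[0] flags=1000 → (cmp)
[1] flags=1000 LS?T → r0=0x71
[2] flags=1000 LS?T → r4=0x81
[3] flags=1001 → (cmp)
[4] flags=1001 LT?F → skip
[5] flags=1001 CC?T → r3=0x4a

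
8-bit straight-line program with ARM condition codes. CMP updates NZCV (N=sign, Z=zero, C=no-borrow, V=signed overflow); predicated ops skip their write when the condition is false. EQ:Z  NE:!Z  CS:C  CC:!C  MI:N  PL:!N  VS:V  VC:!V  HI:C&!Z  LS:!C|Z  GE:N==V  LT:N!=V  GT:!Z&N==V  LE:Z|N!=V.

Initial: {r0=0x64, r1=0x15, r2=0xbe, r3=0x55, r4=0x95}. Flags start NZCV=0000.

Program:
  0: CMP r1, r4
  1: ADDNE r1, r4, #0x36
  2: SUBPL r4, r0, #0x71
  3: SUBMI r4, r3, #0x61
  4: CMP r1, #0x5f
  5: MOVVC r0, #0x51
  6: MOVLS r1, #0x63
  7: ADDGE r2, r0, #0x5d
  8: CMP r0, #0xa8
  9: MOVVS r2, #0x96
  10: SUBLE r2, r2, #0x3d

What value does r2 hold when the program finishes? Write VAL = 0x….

VAL = 0x96

[0] flags=1001 → (cmp)
[1] flags=1001 NE?T → r1=0xcb
[2] flags=1001 PL?F → skip
[3] flags=1001 MI?T → r4=0xf4
[4] flags=0011 → (cmp)
[5] flags=0011 VC?F → skip
[6] flags=0011 LS?F → skip
[7] flags=0011 GE?F → skip
[8] flags=1001 → (cmp)
[9] flags=1001 VS?T → r2=0x96
[10] flags=1001 LE?F → skip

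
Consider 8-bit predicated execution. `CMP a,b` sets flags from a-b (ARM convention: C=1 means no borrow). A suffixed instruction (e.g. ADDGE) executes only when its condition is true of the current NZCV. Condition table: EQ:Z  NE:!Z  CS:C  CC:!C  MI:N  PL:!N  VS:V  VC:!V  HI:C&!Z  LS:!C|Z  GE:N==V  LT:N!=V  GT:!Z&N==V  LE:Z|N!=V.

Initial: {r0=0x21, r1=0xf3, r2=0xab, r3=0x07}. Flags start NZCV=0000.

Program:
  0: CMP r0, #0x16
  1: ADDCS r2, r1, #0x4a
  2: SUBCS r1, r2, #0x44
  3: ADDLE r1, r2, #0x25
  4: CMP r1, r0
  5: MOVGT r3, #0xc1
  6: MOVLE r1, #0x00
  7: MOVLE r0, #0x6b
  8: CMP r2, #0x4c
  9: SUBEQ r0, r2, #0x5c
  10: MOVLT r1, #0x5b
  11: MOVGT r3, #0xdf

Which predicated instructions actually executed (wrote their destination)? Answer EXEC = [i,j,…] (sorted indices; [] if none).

0: ✓ CMP  NZCV=0010
1: ✓ ADDCS  r2←0x3d
2: ✓ SUBCS  r1←0xf9
3: · ADDLE
4: ✓ CMP  NZCV=1010
5: · MOVGT
6: ✓ MOVLE  r1←0x00
7: ✓ MOVLE  r0←0x6b
8: ✓ CMP  NZCV=1000
9: · SUBEQ
10: ✓ MOVLT  r1←0x5b
11: · MOVGT

EXEC = [1,2,6,7,10]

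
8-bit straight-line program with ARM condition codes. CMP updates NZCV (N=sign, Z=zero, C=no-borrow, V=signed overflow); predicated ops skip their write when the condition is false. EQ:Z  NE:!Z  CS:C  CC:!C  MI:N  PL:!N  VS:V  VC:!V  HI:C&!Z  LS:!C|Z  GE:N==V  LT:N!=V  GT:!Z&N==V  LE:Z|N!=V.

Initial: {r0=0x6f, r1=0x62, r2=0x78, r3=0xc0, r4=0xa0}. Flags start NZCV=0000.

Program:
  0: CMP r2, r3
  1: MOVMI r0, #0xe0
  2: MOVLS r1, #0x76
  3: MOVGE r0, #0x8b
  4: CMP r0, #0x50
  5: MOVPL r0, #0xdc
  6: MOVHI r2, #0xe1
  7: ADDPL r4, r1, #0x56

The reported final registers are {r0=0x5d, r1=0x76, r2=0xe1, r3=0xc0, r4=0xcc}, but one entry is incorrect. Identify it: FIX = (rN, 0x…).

0: ✓ CMP  NZCV=1001
1: ✓ MOVMI  r0←0xe0
2: ✓ MOVLS  r1←0x76
3: ✓ MOVGE  r0←0x8b
4: ✓ CMP  NZCV=0011
5: ✓ MOVPL  r0←0xdc
6: ✓ MOVHI  r2←0xe1
7: ✓ ADDPL  r4←0xcc

FIX = (r0, 0xdc)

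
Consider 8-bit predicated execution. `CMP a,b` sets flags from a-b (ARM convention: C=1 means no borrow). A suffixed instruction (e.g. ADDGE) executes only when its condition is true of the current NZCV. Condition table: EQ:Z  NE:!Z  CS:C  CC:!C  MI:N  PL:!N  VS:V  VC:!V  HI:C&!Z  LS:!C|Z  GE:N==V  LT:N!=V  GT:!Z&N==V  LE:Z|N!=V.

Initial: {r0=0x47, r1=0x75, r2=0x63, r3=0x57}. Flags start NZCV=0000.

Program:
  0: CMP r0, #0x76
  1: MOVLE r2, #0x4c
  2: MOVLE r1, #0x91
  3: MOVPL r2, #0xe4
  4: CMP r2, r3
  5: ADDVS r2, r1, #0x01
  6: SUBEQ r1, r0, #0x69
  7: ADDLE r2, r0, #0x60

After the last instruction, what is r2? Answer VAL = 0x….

[0] flags=1000 → (cmp)
[1] flags=1000 LE?T → r2=0x4c
[2] flags=1000 LE?T → r1=0x91
[3] flags=1000 PL?F → skip
[4] flags=1000 → (cmp)
[5] flags=1000 VS?F → skip
[6] flags=1000 EQ?F → skip
[7] flags=1000 LE?T → r2=0xa7

VAL = 0xa7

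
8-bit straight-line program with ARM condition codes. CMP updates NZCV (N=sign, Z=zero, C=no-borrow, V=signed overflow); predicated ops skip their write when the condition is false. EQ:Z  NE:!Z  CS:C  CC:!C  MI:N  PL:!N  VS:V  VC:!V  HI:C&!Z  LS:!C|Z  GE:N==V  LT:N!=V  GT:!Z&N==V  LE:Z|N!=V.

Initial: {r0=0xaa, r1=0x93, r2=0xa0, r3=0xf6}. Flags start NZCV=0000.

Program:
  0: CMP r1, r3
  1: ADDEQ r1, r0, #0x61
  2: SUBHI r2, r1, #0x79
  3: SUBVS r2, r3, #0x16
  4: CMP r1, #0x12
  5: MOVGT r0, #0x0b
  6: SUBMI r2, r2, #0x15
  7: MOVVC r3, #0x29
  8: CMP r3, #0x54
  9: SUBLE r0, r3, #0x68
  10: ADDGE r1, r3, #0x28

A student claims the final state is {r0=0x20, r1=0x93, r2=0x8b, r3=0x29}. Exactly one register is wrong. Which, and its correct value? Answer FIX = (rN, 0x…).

[0] flags=1000 → (cmp)
[1] flags=1000 EQ?F → skip
[2] flags=1000 HI?F → skip
[3] flags=1000 VS?F → skip
[4] flags=1010 → (cmp)
[5] flags=1010 GT?F → skip
[6] flags=1010 MI?T → r2=0x8b
[7] flags=1010 VC?T → r3=0x29
[8] flags=1000 → (cmp)
[9] flags=1000 LE?T → r0=0xc1
[10] flags=1000 GE?F → skip

FIX = (r0, 0xc1)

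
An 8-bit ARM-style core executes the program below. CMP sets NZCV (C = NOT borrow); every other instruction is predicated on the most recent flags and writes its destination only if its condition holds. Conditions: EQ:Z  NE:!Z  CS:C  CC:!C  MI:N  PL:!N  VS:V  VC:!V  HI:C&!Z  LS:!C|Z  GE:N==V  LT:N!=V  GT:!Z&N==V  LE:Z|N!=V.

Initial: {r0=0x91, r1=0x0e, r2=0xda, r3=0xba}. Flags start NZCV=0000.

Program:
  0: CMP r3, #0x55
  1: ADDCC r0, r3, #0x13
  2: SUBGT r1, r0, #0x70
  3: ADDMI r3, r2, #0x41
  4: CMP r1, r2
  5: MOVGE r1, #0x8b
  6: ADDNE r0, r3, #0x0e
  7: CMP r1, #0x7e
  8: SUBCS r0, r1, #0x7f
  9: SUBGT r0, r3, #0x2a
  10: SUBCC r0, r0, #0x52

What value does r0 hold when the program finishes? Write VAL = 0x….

0: ✓ CMP  NZCV=0011
1: · ADDCC
2: · SUBGT
3: · ADDMI
4: ✓ CMP  NZCV=0000
5: ✓ MOVGE  r1←0x8b
6: ✓ ADDNE  r0←0xc8
7: ✓ CMP  NZCV=0011
8: ✓ SUBCS  r0←0x0c
9: · SUBGT
10: · SUBCC

VAL = 0x0c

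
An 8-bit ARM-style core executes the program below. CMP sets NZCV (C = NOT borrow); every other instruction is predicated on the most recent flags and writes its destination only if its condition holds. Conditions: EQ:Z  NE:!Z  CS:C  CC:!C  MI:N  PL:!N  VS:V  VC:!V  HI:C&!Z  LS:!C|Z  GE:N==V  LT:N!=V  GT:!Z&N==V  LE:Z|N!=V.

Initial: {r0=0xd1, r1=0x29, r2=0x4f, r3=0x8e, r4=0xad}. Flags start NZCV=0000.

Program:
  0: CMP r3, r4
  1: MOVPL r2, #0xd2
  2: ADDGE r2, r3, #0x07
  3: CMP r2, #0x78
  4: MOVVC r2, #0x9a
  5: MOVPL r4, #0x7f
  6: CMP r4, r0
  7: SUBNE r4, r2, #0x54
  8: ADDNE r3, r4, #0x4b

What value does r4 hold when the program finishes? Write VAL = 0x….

[0] flags=1000 → (cmp)
[1] flags=1000 PL?F → skip
[2] flags=1000 GE?F → skip
[3] flags=1000 → (cmp)
[4] flags=1000 VC?T → r2=0x9a
[5] flags=1000 PL?F → skip
[6] flags=1000 → (cmp)
[7] flags=1000 NE?T → r4=0x46
[8] flags=1000 NE?T → r3=0x91

VAL = 0x46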